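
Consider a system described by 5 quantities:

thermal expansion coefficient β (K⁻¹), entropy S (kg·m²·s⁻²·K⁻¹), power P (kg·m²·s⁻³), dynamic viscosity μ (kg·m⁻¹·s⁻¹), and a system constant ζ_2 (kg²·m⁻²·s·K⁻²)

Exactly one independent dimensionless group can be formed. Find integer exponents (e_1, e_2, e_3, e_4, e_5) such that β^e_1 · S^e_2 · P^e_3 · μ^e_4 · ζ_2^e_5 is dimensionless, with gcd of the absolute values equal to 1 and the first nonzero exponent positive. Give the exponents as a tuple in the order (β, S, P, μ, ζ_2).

M: e_1·(0) + e_2·(1) + e_3·(1) + e_4·(1) + e_5·(2) = 0
L: e_1·(0) + e_2·(2) + e_3·(2) + e_4·(-1) + e_5·(-2) = 0
T: e_1·(0) + e_2·(-2) + e_3·(-3) + e_4·(-1) + e_5·(1) = 0
Θ: e_1·(-1) + e_2·(-1) + e_3·(0) + e_4·(0) + e_5·(-2) = 0
Solving this homogeneous linear system for the smallest-integer solution (first nonzero entry positive) gives (1, -3, 3, -2, 1).

(1, -3, 3, -2, 1)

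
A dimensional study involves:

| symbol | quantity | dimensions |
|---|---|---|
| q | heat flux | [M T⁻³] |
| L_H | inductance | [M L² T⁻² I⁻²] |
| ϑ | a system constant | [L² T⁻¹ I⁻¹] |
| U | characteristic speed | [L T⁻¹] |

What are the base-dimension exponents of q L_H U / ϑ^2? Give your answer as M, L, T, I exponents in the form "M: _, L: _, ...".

M: 2, L: -1, T: -4, I: 0

Collect each base-dimension exponent across the product:
  M: (1) + (1) − 2·(0) + (0) = 2
  L: (0) + (2) − 2·(2) + (1) = -1
  T: (-3) + (-2) − 2·(-1) + (-1) = -4
  I: (0) + (-2) − 2·(-1) + (0) = 0
So the dimensions are [M² L⁻¹ T⁻⁴].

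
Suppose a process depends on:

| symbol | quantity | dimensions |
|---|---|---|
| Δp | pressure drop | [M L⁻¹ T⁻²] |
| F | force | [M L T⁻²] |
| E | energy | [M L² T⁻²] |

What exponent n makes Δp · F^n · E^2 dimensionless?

-3

Balance the M exponent: (1)·n from F, plus (1) + 2·(1) = 3 from the rest, must sum to zero.
n + 3 = 0, so n = -3.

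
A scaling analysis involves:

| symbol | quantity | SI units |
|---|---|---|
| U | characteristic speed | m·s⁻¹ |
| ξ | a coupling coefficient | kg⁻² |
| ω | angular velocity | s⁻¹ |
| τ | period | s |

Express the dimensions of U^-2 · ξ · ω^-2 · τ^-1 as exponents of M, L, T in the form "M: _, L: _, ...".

M: -2, L: -2, T: 3

Collect each base-dimension exponent across the product:
  M: −2·(0) + (-2) − 2·(0) − (0) = -2
  L: −2·(1) + (0) − 2·(0) − (0) = -2
  T: −2·(-1) + (0) − 2·(-1) − (1) = 3
So the dimensions are [M⁻² L⁻² T³].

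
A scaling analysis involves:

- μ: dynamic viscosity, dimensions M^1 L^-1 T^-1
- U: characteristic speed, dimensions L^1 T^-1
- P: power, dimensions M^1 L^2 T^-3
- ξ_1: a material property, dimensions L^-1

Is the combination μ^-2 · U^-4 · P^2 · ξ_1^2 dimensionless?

Sum the exponent of each base dimension across the product:
  M: −2·[μ]_M − 4·[U]_M + 2·[P]_M + 2·[ξ_1]_M = −2·(1) − 4·(0) + 2·(1) + 2·(0) = 0
  L: −2·[μ]_L − 4·[U]_L + 2·[P]_L + 2·[ξ_1]_L = −2·(-1) − 4·(1) + 2·(2) + 2·(-1) = 0
  T: −2·[μ]_T − 4·[U]_T + 2·[P]_T + 2·[ξ_1]_T = −2·(-1) − 4·(-1) + 2·(-3) + 2·(0) = 0
All base exponents vanish — dimensionless.

yes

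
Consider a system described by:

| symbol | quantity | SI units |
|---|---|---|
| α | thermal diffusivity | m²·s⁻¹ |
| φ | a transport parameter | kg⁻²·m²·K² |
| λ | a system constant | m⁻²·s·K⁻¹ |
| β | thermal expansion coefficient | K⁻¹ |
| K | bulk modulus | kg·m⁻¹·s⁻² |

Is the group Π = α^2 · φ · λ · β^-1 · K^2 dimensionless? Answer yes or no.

no

Sum the exponent of each base dimension across the product:
  M: 2·[α]_M + [φ]_M + [λ]_M − [β]_M + 2·[K]_M = 2·(0) + (-2) + (0) − (0) + 2·(1) = 0
  L: 2·[α]_L + [φ]_L + [λ]_L − [β]_L + 2·[K]_L = 2·(2) + (2) + (-2) − (0) + 2·(-1) = 2
  T: 2·[α]_T + [φ]_T + [λ]_T − [β]_T + 2·[K]_T = 2·(-1) + (0) + (1) − (0) + 2·(-2) = -5
  Θ: 2·[α]_Θ + [φ]_Θ + [λ]_Θ − [β]_Θ + 2·[K]_Θ = 2·(0) + (2) + (-1) − (-1) + 2·(0) = 2
Net dimensions [L² T⁻⁵ Θ²] ≠ [1] — not dimensionless.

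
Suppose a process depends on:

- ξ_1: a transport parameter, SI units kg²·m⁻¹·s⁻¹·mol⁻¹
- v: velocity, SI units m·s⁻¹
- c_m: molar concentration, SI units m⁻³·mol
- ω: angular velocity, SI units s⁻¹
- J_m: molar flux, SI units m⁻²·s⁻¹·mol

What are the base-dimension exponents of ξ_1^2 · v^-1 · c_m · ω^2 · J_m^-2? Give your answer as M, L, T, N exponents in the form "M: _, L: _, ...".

Collect each base-dimension exponent across the product:
  M: 2·(2) − (0) + (0) + 2·(0) − 2·(0) = 4
  L: 2·(-1) − (1) + (-3) + 2·(0) − 2·(-2) = -2
  T: 2·(-1) − (-1) + (0) + 2·(-1) − 2·(-1) = -1
  N: 2·(-1) − (0) + (1) + 2·(0) − 2·(1) = -3
So the dimensions are [M⁴ L⁻² T⁻¹ N⁻³].

M: 4, L: -2, T: -1, N: -3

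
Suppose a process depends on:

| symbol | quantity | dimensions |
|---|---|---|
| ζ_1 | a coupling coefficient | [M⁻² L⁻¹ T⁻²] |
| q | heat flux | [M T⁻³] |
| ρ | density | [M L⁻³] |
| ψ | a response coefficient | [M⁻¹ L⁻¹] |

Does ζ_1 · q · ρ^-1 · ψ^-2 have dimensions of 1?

no

Sum the exponent of each base dimension across the product:
  M: [ζ_1]_M + [q]_M − [ρ]_M − 2·[ψ]_M = (-2) + (1) − (1) − 2·(-1) = 0
  L: [ζ_1]_L + [q]_L − [ρ]_L − 2·[ψ]_L = (-1) + (0) − (-3) − 2·(-1) = 4
  T: [ζ_1]_T + [q]_T − [ρ]_T − 2·[ψ]_T = (-2) + (-3) − (0) − 2·(0) = -5
Net dimensions [L⁴ T⁻⁵] ≠ [1] — not dimensionless.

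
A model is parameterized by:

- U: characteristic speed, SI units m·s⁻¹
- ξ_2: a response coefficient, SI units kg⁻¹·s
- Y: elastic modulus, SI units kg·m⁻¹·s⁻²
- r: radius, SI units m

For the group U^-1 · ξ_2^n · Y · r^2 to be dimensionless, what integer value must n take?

Balance the M exponent: (-1)·n from ξ_2, plus −(0) + (1) + 2·(0) = 1 from the rest, must sum to zero.
−n + 1 = 0, so n = 1.

1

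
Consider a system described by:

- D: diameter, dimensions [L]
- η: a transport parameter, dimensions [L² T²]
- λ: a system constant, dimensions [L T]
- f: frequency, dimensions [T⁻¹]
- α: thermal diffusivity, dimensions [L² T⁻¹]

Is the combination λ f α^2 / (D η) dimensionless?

no

Sum the exponent of each base dimension across the product:
  L: −[D]_L − [η]_L + [λ]_L + [f]_L + 2·[α]_L = −(1) − (2) + (1) + (0) + 2·(2) = 2
  T: −[D]_T − [η]_T + [λ]_T + [f]_T + 2·[α]_T = −(0) − (2) + (1) + (-1) + 2·(-1) = -4
Net dimensions [L² T⁻⁴] ≠ [1] — not dimensionless.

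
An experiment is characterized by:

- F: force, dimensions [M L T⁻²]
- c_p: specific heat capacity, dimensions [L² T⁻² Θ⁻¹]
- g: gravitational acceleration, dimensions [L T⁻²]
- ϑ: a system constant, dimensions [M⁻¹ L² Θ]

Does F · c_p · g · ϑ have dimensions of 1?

Sum the exponent of each base dimension across the product:
  M: [F]_M + [c_p]_M + [g]_M + [ϑ]_M = (1) + (0) + (0) + (-1) = 0
  L: [F]_L + [c_p]_L + [g]_L + [ϑ]_L = (1) + (2) + (1) + (2) = 6
  T: [F]_T + [c_p]_T + [g]_T + [ϑ]_T = (-2) + (-2) + (-2) + (0) = -6
  Θ: [F]_Θ + [c_p]_Θ + [g]_Θ + [ϑ]_Θ = (0) + (-1) + (0) + (1) = 0
Net dimensions [L⁶ T⁻⁶] ≠ [1] — not dimensionless.

no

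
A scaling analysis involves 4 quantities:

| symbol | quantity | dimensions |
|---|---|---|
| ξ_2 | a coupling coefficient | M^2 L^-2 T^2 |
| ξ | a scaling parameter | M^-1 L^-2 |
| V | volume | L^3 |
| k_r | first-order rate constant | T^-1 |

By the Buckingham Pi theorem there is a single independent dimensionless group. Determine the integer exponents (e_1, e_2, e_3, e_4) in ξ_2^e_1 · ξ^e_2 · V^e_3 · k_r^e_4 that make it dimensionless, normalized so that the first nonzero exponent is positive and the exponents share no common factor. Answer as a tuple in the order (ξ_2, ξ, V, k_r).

M: e_1·(2) + e_2·(-1) + e_3·(0) + e_4·(0) = 0
L: e_1·(-2) + e_2·(-2) + e_3·(3) + e_4·(0) = 0
T: e_1·(2) + e_2·(0) + e_3·(0) + e_4·(-1) = 0
Solving this homogeneous linear system for the smallest-integer solution (first nonzero entry positive) gives (1, 2, 2, 2).

(1, 2, 2, 2)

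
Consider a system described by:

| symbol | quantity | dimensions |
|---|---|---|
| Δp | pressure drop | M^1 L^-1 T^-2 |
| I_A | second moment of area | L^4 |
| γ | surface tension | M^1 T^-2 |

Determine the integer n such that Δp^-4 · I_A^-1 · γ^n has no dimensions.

Balance the M exponent: (1)·n from γ, plus −4·(1) − (0) = -4 from the rest, must sum to zero.
n − 4 = 0, so n = 4.

4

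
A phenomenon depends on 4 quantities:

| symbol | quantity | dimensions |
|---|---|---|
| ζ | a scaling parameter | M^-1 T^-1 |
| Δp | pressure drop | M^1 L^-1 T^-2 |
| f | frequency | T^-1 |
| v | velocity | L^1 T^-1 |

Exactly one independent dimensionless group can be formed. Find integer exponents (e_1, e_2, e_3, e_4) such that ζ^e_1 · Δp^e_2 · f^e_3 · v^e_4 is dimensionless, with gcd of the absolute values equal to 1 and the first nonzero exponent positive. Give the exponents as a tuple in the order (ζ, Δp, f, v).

M: e_1·(-1) + e_2·(1) + e_3·(0) + e_4·(0) = 0
L: e_1·(0) + e_2·(-1) + e_3·(0) + e_4·(1) = 0
T: e_1·(-1) + e_2·(-2) + e_3·(-1) + e_4·(-1) = 0
Solving this homogeneous linear system for the smallest-integer solution (first nonzero entry positive) gives (1, 1, -4, 1).

(1, 1, -4, 1)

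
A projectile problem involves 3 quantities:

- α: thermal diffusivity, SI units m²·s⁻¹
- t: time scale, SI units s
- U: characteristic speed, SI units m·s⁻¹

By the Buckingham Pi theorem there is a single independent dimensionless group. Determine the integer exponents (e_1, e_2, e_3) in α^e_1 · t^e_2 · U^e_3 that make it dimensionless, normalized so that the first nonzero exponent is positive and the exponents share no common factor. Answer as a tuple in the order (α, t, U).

(1, -1, -2)

L: e_1·(2) + e_2·(0) + e_3·(1) = 0
T: e_1·(-1) + e_2·(1) + e_3·(-1) = 0
Solving this homogeneous linear system for the smallest-integer solution (first nonzero entry positive) gives (1, -1, -2).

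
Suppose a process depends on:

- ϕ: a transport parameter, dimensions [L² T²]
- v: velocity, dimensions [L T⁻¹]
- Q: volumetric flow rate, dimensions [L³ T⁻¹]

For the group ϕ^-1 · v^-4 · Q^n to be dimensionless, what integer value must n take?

2

Balance the L exponent: (3)·n from Q, plus −(2) − 4·(1) = -6 from the rest, must sum to zero.
3n − 6 = 0, so n = 2.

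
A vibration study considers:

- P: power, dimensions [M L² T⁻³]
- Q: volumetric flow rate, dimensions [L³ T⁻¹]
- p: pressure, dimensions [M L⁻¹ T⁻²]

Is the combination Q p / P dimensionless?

Sum the exponent of each base dimension across the product:
  M: −[P]_M + [Q]_M + [p]_M = −(1) + (0) + (1) = 0
  L: −[P]_L + [Q]_L + [p]_L = −(2) + (3) + (-1) = 0
  T: −[P]_T + [Q]_T + [p]_T = −(-3) + (-1) + (-2) = 0
All base exponents vanish — dimensionless.

yes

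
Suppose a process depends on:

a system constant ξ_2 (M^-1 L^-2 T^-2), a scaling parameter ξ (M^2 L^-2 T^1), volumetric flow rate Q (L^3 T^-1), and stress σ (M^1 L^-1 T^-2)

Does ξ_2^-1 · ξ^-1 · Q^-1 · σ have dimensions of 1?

Sum the exponent of each base dimension across the product:
  M: −[ξ_2]_M − [ξ]_M − [Q]_M + [σ]_M = −(-1) − (2) − (0) + (1) = 0
  L: −[ξ_2]_L − [ξ]_L − [Q]_L + [σ]_L = −(-2) − (-2) − (3) + (-1) = 0
  T: −[ξ_2]_T − [ξ]_T − [Q]_T + [σ]_T = −(-2) − (1) − (-1) + (-2) = 0
All base exponents vanish — dimensionless.

yes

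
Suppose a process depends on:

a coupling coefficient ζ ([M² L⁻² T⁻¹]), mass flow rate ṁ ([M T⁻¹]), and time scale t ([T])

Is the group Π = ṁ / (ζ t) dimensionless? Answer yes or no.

Sum the exponent of each base dimension across the product:
  M: −[ζ]_M + [ṁ]_M − [t]_M = −(2) + (1) − (0) = -1
  L: −[ζ]_L + [ṁ]_L − [t]_L = −(-2) + (0) − (0) = 2
  T: −[ζ]_T + [ṁ]_T − [t]_T = −(-1) + (-1) − (1) = -1
Net dimensions [M⁻¹ L² T⁻¹] ≠ [1] — not dimensionless.

no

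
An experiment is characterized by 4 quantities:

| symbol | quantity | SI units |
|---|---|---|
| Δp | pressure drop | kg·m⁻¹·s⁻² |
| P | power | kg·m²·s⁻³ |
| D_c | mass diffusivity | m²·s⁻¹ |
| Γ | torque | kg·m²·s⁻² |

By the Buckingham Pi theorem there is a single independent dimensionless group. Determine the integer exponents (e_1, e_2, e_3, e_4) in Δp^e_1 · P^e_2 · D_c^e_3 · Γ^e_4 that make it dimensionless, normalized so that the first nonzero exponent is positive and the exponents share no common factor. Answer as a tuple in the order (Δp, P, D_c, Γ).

(2, -3, 3, 1)

M: e_1·(1) + e_2·(1) + e_3·(0) + e_4·(1) = 0
L: e_1·(-1) + e_2·(2) + e_3·(2) + e_4·(2) = 0
T: e_1·(-2) + e_2·(-3) + e_3·(-1) + e_4·(-2) = 0
Solving this homogeneous linear system for the smallest-integer solution (first nonzero entry positive) gives (2, -3, 3, 1).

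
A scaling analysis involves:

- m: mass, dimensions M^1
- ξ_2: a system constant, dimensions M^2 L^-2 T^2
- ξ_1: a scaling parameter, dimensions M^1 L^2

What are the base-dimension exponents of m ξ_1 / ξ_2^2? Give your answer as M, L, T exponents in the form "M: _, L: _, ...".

M: -2, L: 6, T: -4

Collect each base-dimension exponent across the product:
  M: (1) − 2·(2) + (1) = -2
  L: (0) − 2·(-2) + (2) = 6
  T: (0) − 2·(2) + (0) = -4
So the dimensions are [M⁻² L⁶ T⁻⁴].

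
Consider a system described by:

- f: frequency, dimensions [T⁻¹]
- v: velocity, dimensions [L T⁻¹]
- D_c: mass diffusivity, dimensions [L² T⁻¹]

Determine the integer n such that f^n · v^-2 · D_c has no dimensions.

1

Balance the T exponent: (-1)·n from f, plus −2·(-1) + (-1) = 1 from the rest, must sum to zero.
−n + 1 = 0, so n = 1.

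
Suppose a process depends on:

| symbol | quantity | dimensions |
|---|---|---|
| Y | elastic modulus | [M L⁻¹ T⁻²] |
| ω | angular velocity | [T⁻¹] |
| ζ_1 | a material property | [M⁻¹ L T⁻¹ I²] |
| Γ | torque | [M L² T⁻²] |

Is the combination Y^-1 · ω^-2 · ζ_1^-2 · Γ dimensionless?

Sum the exponent of each base dimension across the product:
  M: −[Y]_M − 2·[ω]_M − 2·[ζ_1]_M + [Γ]_M = −(1) − 2·(0) − 2·(-1) + (1) = 2
  L: −[Y]_L − 2·[ω]_L − 2·[ζ_1]_L + [Γ]_L = −(-1) − 2·(0) − 2·(1) + (2) = 1
  T: −[Y]_T − 2·[ω]_T − 2·[ζ_1]_T + [Γ]_T = −(-2) − 2·(-1) − 2·(-1) + (-2) = 4
  I: −[Y]_I − 2·[ω]_I − 2·[ζ_1]_I + [Γ]_I = −(0) − 2·(0) − 2·(2) + (0) = -4
Net dimensions [M² L T⁴ I⁻⁴] ≠ [1] — not dimensionless.

no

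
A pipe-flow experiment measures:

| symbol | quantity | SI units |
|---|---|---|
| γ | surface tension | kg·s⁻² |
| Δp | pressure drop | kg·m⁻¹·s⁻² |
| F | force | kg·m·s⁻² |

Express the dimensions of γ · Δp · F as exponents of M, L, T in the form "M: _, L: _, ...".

M: 3, L: 0, T: -6

Collect each base-dimension exponent across the product:
  M: (1) + (1) + (1) = 3
  L: (0) + (-1) + (1) = 0
  T: (-2) + (-2) + (-2) = -6
So the dimensions are [M³ T⁻⁶].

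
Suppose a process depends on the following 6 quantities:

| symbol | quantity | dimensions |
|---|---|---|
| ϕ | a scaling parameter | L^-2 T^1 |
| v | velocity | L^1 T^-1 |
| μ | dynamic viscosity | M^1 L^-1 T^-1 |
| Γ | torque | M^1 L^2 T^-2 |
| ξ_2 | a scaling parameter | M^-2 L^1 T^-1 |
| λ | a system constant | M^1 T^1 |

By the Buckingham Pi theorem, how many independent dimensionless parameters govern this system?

3

There are 6 variables and 3 base dimensions (M, L, T).
The dimension matrix has rank 3.
Independent dimensionless groups: 6 − 3 = 3.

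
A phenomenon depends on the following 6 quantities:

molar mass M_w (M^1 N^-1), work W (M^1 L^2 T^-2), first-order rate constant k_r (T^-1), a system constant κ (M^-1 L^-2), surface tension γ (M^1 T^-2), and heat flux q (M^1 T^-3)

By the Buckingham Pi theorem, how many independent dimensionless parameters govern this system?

2

There are 6 variables and 4 base dimensions (M, L, T, N).
The dimension matrix has rank 4.
Independent dimensionless groups: 6 − 4 = 2.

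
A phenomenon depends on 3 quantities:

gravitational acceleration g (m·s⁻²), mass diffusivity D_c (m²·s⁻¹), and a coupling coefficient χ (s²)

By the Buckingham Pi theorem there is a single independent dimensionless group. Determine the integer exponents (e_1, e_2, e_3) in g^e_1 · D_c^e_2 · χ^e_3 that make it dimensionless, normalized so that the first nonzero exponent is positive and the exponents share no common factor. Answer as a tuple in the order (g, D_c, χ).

L: e_1·(1) + e_2·(2) + e_3·(0) = 0
T: e_1·(-2) + e_2·(-1) + e_3·(2) = 0
Solving this homogeneous linear system for the smallest-integer solution (first nonzero entry positive) gives (4, -2, 3).

(4, -2, 3)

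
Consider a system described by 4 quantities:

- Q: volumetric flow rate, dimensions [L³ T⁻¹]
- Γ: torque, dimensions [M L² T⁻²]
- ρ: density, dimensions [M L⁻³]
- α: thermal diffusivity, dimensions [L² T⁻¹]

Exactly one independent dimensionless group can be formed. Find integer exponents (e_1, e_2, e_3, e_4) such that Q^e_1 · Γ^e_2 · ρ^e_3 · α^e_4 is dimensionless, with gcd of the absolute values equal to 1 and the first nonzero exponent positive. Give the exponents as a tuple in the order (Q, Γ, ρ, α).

M: e_1·(0) + e_2·(1) + e_3·(1) + e_4·(0) = 0
L: e_1·(3) + e_2·(2) + e_3·(-3) + e_4·(2) = 0
T: e_1·(-1) + e_2·(-2) + e_3·(0) + e_4·(-1) = 0
Solving this homogeneous linear system for the smallest-integer solution (first nonzero entry positive) gives (1, -1, 1, 1).

(1, -1, 1, 1)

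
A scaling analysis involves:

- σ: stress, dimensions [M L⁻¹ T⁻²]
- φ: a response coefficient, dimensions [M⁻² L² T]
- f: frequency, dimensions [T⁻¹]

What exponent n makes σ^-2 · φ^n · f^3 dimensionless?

-1

Balance the M exponent: (-2)·n from φ, plus −2·(1) + 3·(0) = -2 from the rest, must sum to zero.
-2n − 2 = 0, so n = -1.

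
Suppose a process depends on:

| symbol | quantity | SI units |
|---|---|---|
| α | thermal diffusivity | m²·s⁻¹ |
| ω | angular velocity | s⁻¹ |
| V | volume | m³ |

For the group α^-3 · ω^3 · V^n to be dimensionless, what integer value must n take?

Balance the L exponent: (3)·n from V, plus −3·(2) + 3·(0) = -6 from the rest, must sum to zero.
3n − 6 = 0, so n = 2.

2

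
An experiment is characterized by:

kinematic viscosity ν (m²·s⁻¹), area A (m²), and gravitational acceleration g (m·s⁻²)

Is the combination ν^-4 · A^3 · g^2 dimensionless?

yes

Sum the exponent of each base dimension across the product:
  M: −4·[ν]_M + 3·[A]_M + 2·[g]_M = −4·(0) + 3·(0) + 2·(0) = 0
  L: −4·[ν]_L + 3·[A]_L + 2·[g]_L = −4·(2) + 3·(2) + 2·(1) = 0
  T: −4·[ν]_T + 3·[A]_T + 2·[g]_T = −4·(-1) + 3·(0) + 2·(-2) = 0
All base exponents vanish — dimensionless.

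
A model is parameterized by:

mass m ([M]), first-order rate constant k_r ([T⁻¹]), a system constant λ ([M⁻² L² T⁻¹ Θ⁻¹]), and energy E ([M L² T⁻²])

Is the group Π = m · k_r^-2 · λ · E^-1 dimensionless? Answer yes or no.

no

Sum the exponent of each base dimension across the product:
  M: [m]_M − 2·[k_r]_M + [λ]_M − [E]_M = (1) − 2·(0) + (-2) − (1) = -2
  L: [m]_L − 2·[k_r]_L + [λ]_L − [E]_L = (0) − 2·(0) + (2) − (2) = 0
  T: [m]_T − 2·[k_r]_T + [λ]_T − [E]_T = (0) − 2·(-1) + (-1) − (-2) = 3
  Θ: [m]_Θ − 2·[k_r]_Θ + [λ]_Θ − [E]_Θ = (0) − 2·(0) + (-1) − (0) = -1
Net dimensions [M⁻² T³ Θ⁻¹] ≠ [1] — not dimensionless.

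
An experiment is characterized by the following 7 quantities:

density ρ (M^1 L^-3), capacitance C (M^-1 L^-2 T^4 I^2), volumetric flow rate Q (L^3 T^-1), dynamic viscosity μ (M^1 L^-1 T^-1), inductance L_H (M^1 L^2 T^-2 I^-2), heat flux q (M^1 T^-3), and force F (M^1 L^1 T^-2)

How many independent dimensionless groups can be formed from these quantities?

There are 7 variables and 4 base dimensions (M, L, T, I).
The dimension matrix has rank 4.
Independent dimensionless groups: 7 − 4 = 3.

3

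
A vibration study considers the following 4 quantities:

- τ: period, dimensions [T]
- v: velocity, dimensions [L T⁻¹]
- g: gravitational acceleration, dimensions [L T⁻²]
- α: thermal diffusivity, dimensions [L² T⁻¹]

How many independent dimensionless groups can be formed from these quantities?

2

There are 4 variables and 2 base dimensions (L, T).
The dimension matrix has rank 2.
Independent dimensionless groups: 4 − 2 = 2.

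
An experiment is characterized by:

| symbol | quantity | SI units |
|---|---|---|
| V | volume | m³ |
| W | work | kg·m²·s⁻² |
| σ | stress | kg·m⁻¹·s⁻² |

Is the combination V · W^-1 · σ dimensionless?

Sum the exponent of each base dimension across the product:
  M: [V]_M − [W]_M + [σ]_M = (0) − (1) + (1) = 0
  L: [V]_L − [W]_L + [σ]_L = (3) − (2) + (-1) = 0
  T: [V]_T − [W]_T + [σ]_T = (0) − (-2) + (-2) = 0
  I: [V]_I − [W]_I + [σ]_I = (0) − (0) + (0) = 0
All base exponents vanish — dimensionless.

yes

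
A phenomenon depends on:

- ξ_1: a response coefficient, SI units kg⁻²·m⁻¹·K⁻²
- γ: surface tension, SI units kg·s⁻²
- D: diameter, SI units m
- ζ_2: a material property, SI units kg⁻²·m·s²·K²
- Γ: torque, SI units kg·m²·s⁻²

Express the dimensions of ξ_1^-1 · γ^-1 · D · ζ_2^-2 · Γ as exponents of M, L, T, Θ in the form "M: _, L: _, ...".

Collect each base-dimension exponent across the product:
  M: −(-2) − (1) + (0) − 2·(-2) + (1) = 6
  L: −(-1) − (0) + (1) − 2·(1) + (2) = 2
  T: −(0) − (-2) + (0) − 2·(2) + (-2) = -4
  Θ: −(-2) − (0) + (0) − 2·(2) + (0) = -2
So the dimensions are [M⁶ L² T⁻⁴ Θ⁻²].

M: 6, L: 2, T: -4, Θ: -2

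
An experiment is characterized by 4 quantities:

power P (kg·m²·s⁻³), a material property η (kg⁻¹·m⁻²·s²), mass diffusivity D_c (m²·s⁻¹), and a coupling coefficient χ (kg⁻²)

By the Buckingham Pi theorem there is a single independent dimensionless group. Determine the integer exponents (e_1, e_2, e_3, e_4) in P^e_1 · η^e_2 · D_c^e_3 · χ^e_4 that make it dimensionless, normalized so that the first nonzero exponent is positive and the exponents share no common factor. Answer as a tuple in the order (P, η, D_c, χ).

(2, 4, 2, -1)

M: e_1·(1) + e_2·(-1) + e_3·(0) + e_4·(-2) = 0
L: e_1·(2) + e_2·(-2) + e_3·(2) + e_4·(0) = 0
T: e_1·(-3) + e_2·(2) + e_3·(-1) + e_4·(0) = 0
Solving this homogeneous linear system for the smallest-integer solution (first nonzero entry positive) gives (2, 4, 2, -1).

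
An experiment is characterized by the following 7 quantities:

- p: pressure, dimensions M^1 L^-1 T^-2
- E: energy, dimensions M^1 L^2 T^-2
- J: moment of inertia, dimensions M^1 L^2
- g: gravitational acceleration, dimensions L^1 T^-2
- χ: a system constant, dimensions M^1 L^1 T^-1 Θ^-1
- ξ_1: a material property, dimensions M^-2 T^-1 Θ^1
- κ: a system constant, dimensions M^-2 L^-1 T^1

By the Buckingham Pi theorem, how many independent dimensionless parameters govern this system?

There are 7 variables and 4 base dimensions (M, L, T, Θ).
The dimension matrix has rank 4.
Independent dimensionless groups: 7 − 4 = 3.

3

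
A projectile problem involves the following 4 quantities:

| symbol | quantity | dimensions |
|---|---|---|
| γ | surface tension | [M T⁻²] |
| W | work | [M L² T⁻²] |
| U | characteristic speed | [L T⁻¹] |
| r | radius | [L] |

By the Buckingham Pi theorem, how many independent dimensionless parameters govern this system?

There are 4 variables and 3 base dimensions (M, L, T).
The dimension matrix has rank 3.
Independent dimensionless groups: 4 − 3 = 1.

1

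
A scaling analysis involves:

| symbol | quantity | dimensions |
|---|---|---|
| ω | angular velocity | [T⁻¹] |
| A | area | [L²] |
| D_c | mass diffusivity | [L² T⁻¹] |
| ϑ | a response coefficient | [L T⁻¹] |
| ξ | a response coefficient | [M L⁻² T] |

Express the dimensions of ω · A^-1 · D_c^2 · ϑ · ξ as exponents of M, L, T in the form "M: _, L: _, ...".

M: 1, L: 1, T: -3

Collect each base-dimension exponent across the product:
  M: (0) − (0) + 2·(0) + (0) + (1) = 1
  L: (0) − (2) + 2·(2) + (1) + (-2) = 1
  T: (-1) − (0) + 2·(-1) + (-1) + (1) = -3
So the dimensions are [M L T⁻³].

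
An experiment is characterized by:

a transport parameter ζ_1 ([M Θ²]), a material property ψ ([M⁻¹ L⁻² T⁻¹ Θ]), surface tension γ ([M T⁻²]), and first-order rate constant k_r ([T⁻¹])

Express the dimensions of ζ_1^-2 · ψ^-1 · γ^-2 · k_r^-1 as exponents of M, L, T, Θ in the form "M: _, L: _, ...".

M: -3, L: 2, T: 6, Θ: -5

Collect each base-dimension exponent across the product:
  M: −2·(1) − (-1) − 2·(1) − (0) = -3
  L: −2·(0) − (-2) − 2·(0) − (0) = 2
  T: −2·(0) − (-1) − 2·(-2) − (-1) = 6
  Θ: −2·(2) − (1) − 2·(0) − (0) = -5
So the dimensions are [M⁻³ L² T⁶ Θ⁻⁵].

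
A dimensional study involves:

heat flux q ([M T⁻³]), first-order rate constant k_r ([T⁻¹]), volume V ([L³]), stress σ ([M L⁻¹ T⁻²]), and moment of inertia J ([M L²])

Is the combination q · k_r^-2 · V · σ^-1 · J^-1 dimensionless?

Sum the exponent of each base dimension across the product:
  M: [q]_M − 2·[k_r]_M + [V]_M − [σ]_M − [J]_M = (1) − 2·(0) + (0) − (1) − (1) = -1
  L: [q]_L − 2·[k_r]_L + [V]_L − [σ]_L − [J]_L = (0) − 2·(0) + (3) − (-1) − (2) = 2
  T: [q]_T − 2·[k_r]_T + [V]_T − [σ]_T − [J]_T = (-3) − 2·(-1) + (0) − (-2) − (0) = 1
Net dimensions [M⁻¹ L² T] ≠ [1] — not dimensionless.

no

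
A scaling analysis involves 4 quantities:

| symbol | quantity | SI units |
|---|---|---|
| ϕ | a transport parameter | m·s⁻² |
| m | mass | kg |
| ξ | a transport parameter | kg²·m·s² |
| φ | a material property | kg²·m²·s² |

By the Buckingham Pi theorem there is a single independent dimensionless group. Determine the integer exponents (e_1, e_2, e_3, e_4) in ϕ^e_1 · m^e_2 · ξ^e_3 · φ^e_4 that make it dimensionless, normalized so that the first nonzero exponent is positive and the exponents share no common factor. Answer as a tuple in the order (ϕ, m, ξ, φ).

(1, -2, 3, -2)

M: e_1·(0) + e_2·(1) + e_3·(2) + e_4·(2) = 0
L: e_1·(1) + e_2·(0) + e_3·(1) + e_4·(2) = 0
T: e_1·(-2) + e_2·(0) + e_3·(2) + e_4·(2) = 0
Solving this homogeneous linear system for the smallest-integer solution (first nonzero entry positive) gives (1, -2, 3, -2).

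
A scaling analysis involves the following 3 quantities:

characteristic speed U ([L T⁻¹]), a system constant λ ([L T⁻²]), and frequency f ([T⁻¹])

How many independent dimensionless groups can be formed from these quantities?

There are 3 variables and 2 base dimensions (L, T).
The dimension matrix has rank 2.
Independent dimensionless groups: 3 − 2 = 1.

1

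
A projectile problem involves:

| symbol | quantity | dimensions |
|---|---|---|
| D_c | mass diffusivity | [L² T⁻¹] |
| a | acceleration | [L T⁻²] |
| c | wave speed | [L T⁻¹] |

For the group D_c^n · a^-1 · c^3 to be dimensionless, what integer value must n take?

-1

Balance the L exponent: (2)·n from D_c, plus −(1) + 3·(1) = 2 from the rest, must sum to zero.
2n + 2 = 0, so n = -1.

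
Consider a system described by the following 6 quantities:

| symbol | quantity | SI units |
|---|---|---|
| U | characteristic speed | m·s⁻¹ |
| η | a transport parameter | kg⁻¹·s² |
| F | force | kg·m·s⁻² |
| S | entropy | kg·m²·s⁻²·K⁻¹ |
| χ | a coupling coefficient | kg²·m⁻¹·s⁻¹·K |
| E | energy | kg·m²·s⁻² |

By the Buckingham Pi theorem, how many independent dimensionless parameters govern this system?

There are 6 variables and 4 base dimensions (M, L, T, Θ).
The dimension matrix has rank 4.
Independent dimensionless groups: 6 − 4 = 2.

2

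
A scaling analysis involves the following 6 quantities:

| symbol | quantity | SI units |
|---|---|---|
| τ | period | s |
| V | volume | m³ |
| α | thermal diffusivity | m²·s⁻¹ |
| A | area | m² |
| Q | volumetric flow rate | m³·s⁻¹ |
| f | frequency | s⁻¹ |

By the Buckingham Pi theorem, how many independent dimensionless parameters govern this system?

4

There are 6 variables and 2 base dimensions (L, T).
The dimension matrix has rank 2.
Independent dimensionless groups: 6 − 2 = 4.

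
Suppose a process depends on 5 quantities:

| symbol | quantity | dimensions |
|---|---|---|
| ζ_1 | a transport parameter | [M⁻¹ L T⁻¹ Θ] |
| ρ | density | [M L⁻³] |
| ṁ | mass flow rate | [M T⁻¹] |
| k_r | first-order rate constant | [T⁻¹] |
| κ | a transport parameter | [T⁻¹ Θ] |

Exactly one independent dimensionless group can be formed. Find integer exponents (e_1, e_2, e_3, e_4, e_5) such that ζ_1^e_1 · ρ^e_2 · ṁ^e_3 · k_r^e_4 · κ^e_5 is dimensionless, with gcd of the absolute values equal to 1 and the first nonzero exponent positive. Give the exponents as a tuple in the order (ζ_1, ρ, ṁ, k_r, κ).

M: e_1·(-1) + e_2·(1) + e_3·(1) + e_4·(0) + e_5·(0) = 0
L: e_1·(1) + e_2·(-3) + e_3·(0) + e_4·(0) + e_5·(0) = 0
T: e_1·(-1) + e_2·(0) + e_3·(-1) + e_4·(-1) + e_5·(-1) = 0
Θ: e_1·(1) + e_2·(0) + e_3·(0) + e_4·(0) + e_5·(1) = 0
Solving this homogeneous linear system for the smallest-integer solution (first nonzero entry positive) gives (3, 1, 2, -2, -3).

(3, 1, 2, -2, -3)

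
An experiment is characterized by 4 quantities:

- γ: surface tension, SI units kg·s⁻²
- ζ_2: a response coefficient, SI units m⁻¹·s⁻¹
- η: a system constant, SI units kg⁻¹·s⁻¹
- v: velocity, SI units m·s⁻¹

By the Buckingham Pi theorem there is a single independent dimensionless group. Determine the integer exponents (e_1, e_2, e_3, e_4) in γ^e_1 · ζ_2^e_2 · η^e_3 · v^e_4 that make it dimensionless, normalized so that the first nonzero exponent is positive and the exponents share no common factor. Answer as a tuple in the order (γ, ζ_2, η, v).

(2, -3, 2, -3)

M: e_1·(1) + e_2·(0) + e_3·(-1) + e_4·(0) = 0
L: e_1·(0) + e_2·(-1) + e_3·(0) + e_4·(1) = 0
T: e_1·(-2) + e_2·(-1) + e_3·(-1) + e_4·(-1) = 0
Solving this homogeneous linear system for the smallest-integer solution (first nonzero entry positive) gives (2, -3, 2, -3).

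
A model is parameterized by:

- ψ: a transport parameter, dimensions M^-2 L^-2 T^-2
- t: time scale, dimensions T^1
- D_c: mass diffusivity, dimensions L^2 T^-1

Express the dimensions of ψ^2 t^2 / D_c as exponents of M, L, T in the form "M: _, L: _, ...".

Collect each base-dimension exponent across the product:
  M: 2·(-2) + 2·(0) − (0) = -4
  L: 2·(-2) + 2·(0) − (2) = -6
  T: 2·(-2) + 2·(1) − (-1) = -1
So the dimensions are [M⁻⁴ L⁻⁶ T⁻¹].

M: -4, L: -6, T: -1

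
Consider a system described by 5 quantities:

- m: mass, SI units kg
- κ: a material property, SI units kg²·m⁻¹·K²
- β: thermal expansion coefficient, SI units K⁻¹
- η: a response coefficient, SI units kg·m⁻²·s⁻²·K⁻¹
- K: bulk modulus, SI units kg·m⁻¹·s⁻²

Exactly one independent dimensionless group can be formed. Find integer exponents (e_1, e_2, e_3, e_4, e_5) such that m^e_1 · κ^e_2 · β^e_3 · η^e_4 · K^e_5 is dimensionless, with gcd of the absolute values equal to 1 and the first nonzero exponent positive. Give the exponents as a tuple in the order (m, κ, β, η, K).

M: e_1·(1) + e_2·(2) + e_3·(0) + e_4·(1) + e_5·(1) = 0
L: e_1·(0) + e_2·(-1) + e_3·(0) + e_4·(-2) + e_5·(-1) = 0
T: e_1·(0) + e_2·(0) + e_3·(0) + e_4·(-2) + e_5·(-2) = 0
Θ: e_1·(0) + e_2·(2) + e_3·(-1) + e_4·(-1) + e_5·(0) = 0
Solving this homogeneous linear system for the smallest-integer solution (first nonzero entry positive) gives (2, -1, -3, 1, -1).

(2, -1, -3, 1, -1)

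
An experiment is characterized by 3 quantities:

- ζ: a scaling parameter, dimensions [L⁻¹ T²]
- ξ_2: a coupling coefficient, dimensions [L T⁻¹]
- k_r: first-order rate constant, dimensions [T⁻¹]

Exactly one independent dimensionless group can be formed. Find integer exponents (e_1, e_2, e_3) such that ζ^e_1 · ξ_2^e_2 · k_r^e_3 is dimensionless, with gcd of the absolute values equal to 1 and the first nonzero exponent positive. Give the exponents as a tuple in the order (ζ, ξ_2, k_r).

L: e_1·(-1) + e_2·(1) + e_3·(0) = 0
T: e_1·(2) + e_2·(-1) + e_3·(-1) = 0
Solving this homogeneous linear system for the smallest-integer solution (first nonzero entry positive) gives (1, 1, 1).

(1, 1, 1)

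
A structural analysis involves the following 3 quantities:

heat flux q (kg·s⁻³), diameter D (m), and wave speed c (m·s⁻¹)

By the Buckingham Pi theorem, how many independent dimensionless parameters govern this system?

0

There are 3 variables and 3 base dimensions (M, L, T).
The dimension matrix has rank 3.
Independent dimensionless groups: 3 − 3 = 0.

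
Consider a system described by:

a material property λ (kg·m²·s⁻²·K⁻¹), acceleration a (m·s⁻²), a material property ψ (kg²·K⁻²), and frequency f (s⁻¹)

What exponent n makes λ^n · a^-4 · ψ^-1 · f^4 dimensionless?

2

Balance the M exponent: (1)·n from λ, plus −4·(0) − (2) + 4·(0) = -2 from the rest, must sum to zero.
n − 2 = 0, so n = 2.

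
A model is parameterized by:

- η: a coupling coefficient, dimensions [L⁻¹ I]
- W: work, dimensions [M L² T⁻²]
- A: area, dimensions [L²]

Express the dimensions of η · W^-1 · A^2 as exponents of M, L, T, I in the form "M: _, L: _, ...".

M: -1, L: 1, T: 2, I: 1

Collect each base-dimension exponent across the product:
  M: (0) − (1) + 2·(0) = -1
  L: (-1) − (2) + 2·(2) = 1
  T: (0) − (-2) + 2·(0) = 2
  I: (1) − (0) + 2·(0) = 1
So the dimensions are [M⁻¹ L T² I].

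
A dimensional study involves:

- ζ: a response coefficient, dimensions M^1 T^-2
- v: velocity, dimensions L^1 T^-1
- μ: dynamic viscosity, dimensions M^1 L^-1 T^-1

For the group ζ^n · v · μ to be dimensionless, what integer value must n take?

-1

Balance the M exponent: (1)·n from ζ, plus (0) + (1) = 1 from the rest, must sum to zero.
n + 1 = 0, so n = -1.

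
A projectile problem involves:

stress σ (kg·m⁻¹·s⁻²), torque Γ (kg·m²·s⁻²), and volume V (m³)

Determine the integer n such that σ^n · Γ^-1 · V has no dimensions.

1

Balance the M exponent: (1)·n from σ, plus −(1) + (0) = -1 from the rest, must sum to zero.
n − 1 = 0, so n = 1.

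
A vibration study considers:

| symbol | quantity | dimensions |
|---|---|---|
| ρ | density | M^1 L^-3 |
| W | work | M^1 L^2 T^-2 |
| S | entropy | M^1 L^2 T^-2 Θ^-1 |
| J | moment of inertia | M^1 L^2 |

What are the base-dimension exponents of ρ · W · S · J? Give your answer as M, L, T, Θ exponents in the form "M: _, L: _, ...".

M: 4, L: 3, T: -4, Θ: -1

Collect each base-dimension exponent across the product:
  M: (1) + (1) + (1) + (1) = 4
  L: (-3) + (2) + (2) + (2) = 3
  T: (0) + (-2) + (-2) + (0) = -4
  Θ: (0) + (0) + (-1) + (0) = -1
So the dimensions are [M⁴ L³ T⁻⁴ Θ⁻¹].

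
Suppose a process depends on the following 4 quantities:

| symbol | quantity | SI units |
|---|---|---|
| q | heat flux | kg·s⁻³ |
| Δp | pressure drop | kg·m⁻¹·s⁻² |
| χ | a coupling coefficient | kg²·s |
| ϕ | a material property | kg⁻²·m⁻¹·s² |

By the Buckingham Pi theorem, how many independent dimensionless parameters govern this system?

1

There are 4 variables and 3 base dimensions (M, L, T).
The dimension matrix has rank 3.
Independent dimensionless groups: 4 − 3 = 1.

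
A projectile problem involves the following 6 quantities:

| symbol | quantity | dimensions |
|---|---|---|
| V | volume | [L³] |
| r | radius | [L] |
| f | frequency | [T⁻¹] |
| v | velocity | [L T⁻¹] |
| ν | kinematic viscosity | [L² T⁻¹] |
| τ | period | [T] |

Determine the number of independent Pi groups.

4

There are 6 variables and 2 base dimensions (L, T).
The dimension matrix has rank 2.
Independent dimensionless groups: 6 − 2 = 4.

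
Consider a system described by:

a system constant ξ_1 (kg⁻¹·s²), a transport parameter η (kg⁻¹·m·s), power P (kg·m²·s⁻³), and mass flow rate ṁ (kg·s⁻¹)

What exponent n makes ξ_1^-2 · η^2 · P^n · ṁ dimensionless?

-1

Balance the M exponent: (1)·n from P, plus −2·(-1) + 2·(-1) + (1) = 1 from the rest, must sum to zero.
n + 1 = 0, so n = -1.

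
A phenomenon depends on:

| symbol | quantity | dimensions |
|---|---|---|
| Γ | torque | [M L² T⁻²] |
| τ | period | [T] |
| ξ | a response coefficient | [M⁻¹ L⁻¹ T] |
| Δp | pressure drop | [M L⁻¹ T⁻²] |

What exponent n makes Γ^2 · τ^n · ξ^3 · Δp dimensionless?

3

Balance the T exponent: (1)·n from τ, plus 2·(-2) + 3·(1) + (-2) = -3 from the rest, must sum to zero.
n − 3 = 0, so n = 3.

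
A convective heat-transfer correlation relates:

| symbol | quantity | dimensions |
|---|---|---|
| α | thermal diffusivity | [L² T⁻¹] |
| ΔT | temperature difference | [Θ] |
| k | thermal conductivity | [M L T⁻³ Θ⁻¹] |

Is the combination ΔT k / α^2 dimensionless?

no

Sum the exponent of each base dimension across the product:
  M: −2·[α]_M + [ΔT]_M + [k]_M = −2·(0) + (0) + (1) = 1
  L: −2·[α]_L + [ΔT]_L + [k]_L = −2·(2) + (0) + (1) = -3
  T: −2·[α]_T + [ΔT]_T + [k]_T = −2·(-1) + (0) + (-3) = -1
  Θ: −2·[α]_Θ + [ΔT]_Θ + [k]_Θ = −2·(0) + (1) + (-1) = 0
Net dimensions [M L⁻³ T⁻¹] ≠ [1] — not dimensionless.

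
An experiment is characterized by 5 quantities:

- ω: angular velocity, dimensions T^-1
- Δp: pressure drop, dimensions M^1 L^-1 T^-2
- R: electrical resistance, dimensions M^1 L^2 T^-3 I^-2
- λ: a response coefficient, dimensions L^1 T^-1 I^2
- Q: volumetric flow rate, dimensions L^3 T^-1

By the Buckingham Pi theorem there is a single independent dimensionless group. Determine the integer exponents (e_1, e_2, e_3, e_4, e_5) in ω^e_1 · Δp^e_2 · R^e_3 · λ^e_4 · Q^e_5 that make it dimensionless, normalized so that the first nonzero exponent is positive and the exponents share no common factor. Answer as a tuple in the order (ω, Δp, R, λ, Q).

M: e_1·(0) + e_2·(1) + e_3·(1) + e_4·(0) + e_5·(0) = 0
L: e_1·(0) + e_2·(-1) + e_3·(2) + e_4·(1) + e_5·(3) = 0
T: e_1·(-1) + e_2·(-2) + e_3·(-3) + e_4·(-1) + e_5·(-1) = 0
I: e_1·(0) + e_2·(0) + e_3·(-2) + e_4·(2) + e_5·(0) = 0
Solving this homogeneous linear system for the smallest-integer solution (first nonzero entry positive) gives (2, 3, -3, -3, 4).

(2, 3, -3, -3, 4)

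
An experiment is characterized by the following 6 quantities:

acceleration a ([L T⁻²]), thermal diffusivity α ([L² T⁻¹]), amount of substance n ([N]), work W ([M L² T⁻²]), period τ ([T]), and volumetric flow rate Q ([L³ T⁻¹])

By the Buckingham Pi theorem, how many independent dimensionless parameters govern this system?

2

There are 6 variables and 4 base dimensions (M, L, T, N).
The dimension matrix has rank 4.
Independent dimensionless groups: 6 − 4 = 2.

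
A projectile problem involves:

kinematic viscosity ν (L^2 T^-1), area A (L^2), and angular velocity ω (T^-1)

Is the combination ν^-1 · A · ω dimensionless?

Sum the exponent of each base dimension across the product:
  L: −[ν]_L + [A]_L + [ω]_L = −(2) + (2) + (0) = 0
  T: −[ν]_T + [A]_T + [ω]_T = −(-1) + (0) + (-1) = 0
All base exponents vanish — dimensionless.

yes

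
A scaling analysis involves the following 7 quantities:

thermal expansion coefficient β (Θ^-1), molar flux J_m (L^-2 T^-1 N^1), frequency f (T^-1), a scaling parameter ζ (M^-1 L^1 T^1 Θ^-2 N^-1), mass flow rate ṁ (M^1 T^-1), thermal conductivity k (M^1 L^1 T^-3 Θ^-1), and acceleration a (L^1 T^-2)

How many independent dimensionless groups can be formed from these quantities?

2

There are 7 variables and 5 base dimensions (M, L, T, Θ, N).
The dimension matrix has rank 5.
Independent dimensionless groups: 7 − 5 = 2.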